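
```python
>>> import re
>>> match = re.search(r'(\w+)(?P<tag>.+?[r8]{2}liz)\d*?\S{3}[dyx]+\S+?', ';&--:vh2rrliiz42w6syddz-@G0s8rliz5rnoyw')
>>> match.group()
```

'vh2rrliiz42w6syddz-@G0s8rliz5rnoyw'

Pattern: one or more of a word character (captured); then one or more of any character (lazy), then exactly 2 of one of [r8], then the literal 'liz' (captured as 'tag'); then zero or more of a digit (lazy), then exactly 3 of a non-whitespace character; then one or more of one of [dyx]; then one or more of a non-whitespace character (lazy).
`re.search` scans for the first position where the pattern succeeds.
The match spans [5:39] → 'vh2rrliiz42w6syddz-@G0s8rliz5rnoyw'.
Captured: group 1 = 'vh2rrliiz42w6syddz', group 2 = '-@G0s8rliz'.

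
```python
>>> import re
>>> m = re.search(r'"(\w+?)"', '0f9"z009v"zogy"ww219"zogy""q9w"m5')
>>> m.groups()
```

('z009v',)

The match spans [3:10] → '"z009v"'.
Captured: group 1 = 'z009v'.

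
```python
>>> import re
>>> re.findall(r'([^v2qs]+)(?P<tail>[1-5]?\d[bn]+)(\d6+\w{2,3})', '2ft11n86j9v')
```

The pattern matches one or more of any character except [v2qs] (captured); then optionally a character in [1-5], then a digit, then one or more of one of [bn] (captured as 'tail'); then a digit, then one or more of a literal '6', then 2 to 3 of a word character (captured).
Walking the string: at [1:11] match 'ft11n86j9v', groups = ('ft1', '1n', '86j9v').
Multiple groups make `findall` return tuples — one 3-tuple for the one match.

[('ft1', '1n', '86j9v')]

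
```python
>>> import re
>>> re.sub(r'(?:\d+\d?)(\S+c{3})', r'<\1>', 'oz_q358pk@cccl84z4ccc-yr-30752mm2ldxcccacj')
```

This matches one or more of a digit, then optionally a digit (non-capturing group); then one or more of a non-whitespace character, then exactly 3 of the literal 'c' (captured).
The replacement refers to a captured group, so each match is rewritten using its own captured text.

'oz_q<pk@cccl84z4ccc-yr-30752mm2ldxccc>acj'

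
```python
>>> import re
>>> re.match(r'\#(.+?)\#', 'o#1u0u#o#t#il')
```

`re.match` only tries the pattern at the start of the string.
Here position 0 doesn't satisfy it, so the call returns None.

None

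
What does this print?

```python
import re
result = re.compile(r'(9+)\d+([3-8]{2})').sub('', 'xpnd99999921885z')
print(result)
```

xpndz

Pattern: one or more of a literal '9' (captured); then one or more of a digit; then exactly 2 of a character in [3-8] (captured).
Matches: at [4:15] → '99999921885'.
`sub` substitutes '' at each match site.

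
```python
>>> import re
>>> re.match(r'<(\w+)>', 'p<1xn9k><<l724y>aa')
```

`re.match` won't scan ahead — the pattern has to work from the very first character.
Here position 0 doesn't satisfy it, so the call returns None.

None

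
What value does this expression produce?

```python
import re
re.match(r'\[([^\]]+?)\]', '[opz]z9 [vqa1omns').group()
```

`re.match` only tries the pattern at the start of the string.
The match spans [0:5] → '[opz]'.
Captured: group 1 = 'opz'.

'[opz]'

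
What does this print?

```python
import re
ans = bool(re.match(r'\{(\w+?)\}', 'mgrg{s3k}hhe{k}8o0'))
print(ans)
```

False

`re.match` only tries the pattern at the start of the string.
Here the string doesn't start with a match, so the call returns None, and `bool(None)` is False.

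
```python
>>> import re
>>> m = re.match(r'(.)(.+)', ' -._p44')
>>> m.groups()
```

(' ', '-._p44')

This matches any character (captured); then one or more of any character (captured).
`re.match` won't scan ahead — the pattern has to work from the very first character.
The match spans [0:7] → ' -._p44'.
Captured: group 1 = ' ', group 2 = '-._p44'.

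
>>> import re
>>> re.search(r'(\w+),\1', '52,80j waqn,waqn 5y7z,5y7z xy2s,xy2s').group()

'waqn,waqn'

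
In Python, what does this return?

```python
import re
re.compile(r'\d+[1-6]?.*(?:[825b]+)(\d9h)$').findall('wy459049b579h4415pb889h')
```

Pattern: one or more of a digit, then optionally a character in [1-6], then zero or more of any character; then one or more of one of [825b] (non-capturing group); then a digit, then the literal '9h' (captured); then anchored at the end.
Walking the string: at [2:23] match '459049b579h4415pb889h', group 1 = '89h'.
With a single group, `findall` returns only what that group captured — 1 item.

['89h']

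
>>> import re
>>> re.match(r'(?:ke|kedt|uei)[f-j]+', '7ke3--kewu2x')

None

With `match`, the pattern is implicitly anchored at the beginning.
Here the pattern fails at index 0, so the call returns None.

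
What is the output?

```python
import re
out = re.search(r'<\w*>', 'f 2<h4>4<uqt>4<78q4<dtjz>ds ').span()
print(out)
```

The match spans [3:7] → '<h4>'.

(3, 7)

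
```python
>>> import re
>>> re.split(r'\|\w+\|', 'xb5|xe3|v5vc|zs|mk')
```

['xb5', 'v5vc', 'mk']

Matches to split on: at [3:8] → '|xe3|'; at [12:16] → '|zs|'.
The string is cut at each match, leaving 3 pieces.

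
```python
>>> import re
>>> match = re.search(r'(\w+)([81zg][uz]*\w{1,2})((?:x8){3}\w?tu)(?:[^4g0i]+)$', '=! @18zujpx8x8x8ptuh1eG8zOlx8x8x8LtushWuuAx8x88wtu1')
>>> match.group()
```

'18zujpx8x8x8ptuh1eG8zOlx8x8x8LtushWuuAx8x88wtu1'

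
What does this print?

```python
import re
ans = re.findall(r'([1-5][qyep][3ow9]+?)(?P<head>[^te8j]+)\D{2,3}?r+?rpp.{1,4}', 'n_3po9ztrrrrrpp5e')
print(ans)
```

The pattern matches a character in [1-5], then one of [qyep], then one or more of one of [3ow9] (lazy) (captured); then one or more of any character except [te8j] (captured as 'head'); then 2 to 3 of a non-digit (lazy), then one or more of the literal 'r' (lazy); then the literal 'rpp', then 1 to 4 of any character.
A non-greedy quantifier consumes as few characters as it can — just enough that the remainder of the pattern still matches from where it stops; whatever follows it matches normally.
Walking the string: at [2:17] match '3po9ztrrrrrpp5e', groups = ('3po', '9z').
2 groups means the one result is a tuple of 2 captured strings — 1 here.

[('3po', '9z')]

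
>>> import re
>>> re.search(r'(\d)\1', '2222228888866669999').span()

(0, 2)

`\1` is not a pattern — it's the concrete string captured by group 1, re-applied verbatim.
The match spans [0:2] → '22'.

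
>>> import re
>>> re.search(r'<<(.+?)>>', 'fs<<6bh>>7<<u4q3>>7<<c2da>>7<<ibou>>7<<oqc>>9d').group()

'<<6bh>>'

A non-greedy quantifier consumes as few characters as it can — just enough that the remainder of the pattern still matches from where it stops; whatever follows it matches normally.
The match spans [2:9] → '<<6bh>>'.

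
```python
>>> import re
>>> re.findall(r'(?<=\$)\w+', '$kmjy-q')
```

Lookahead/lookbehind check context without consuming it, so the matched span excludes the asserted characters.
Scanning left to right: at [1:5] → 'kmjy'.
With no groups in the pattern, `findall` gives back each whole match — 1 here.

['kmjy']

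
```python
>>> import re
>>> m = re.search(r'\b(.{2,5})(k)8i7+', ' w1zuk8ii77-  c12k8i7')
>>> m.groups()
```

The pattern matches a word boundary (`\b`, zero-width); then 2 to 5 of any character (captured); then a literal 'k' (captured); then the literal '8i', then one or more of the literal '7'.
Unlike `match`, `search` isn't anchored — it looks for the pattern anywhere in the string.
The match spans [14:21] → 'c12k8i7'.
Captured: group 1 = 'c12', group 2 = 'k'.

('c12', 'k')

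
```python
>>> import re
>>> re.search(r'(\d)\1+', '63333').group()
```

'3333'

A backreference is literal: `\1` must see the identical characters the first group matched.
The match spans [1:5] → '3333'.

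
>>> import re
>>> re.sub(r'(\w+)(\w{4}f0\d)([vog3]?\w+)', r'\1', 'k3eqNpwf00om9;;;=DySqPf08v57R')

'k3e;;;=D'

This matches one or more of a word character (captured); then exactly 4 of a word character, then the literal 'f0', then a digit (captured); then optionally one of [vog3], then one or more of a word character (captured).
Matches: at [0:13] → 'k3eqNpwf00om9'; at [17:29] → 'DySqPf08v57R'.
`\1` in the replacement pulls in group 1's text for each match.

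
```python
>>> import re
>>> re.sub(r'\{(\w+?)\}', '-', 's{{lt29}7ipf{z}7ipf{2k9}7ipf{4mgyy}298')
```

's{-7ipf-7ipf-7ipf-298'

Every occurrence is swapped for '-'.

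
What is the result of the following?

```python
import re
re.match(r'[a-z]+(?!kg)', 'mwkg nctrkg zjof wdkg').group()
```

'mwkg'

A negative assertion filters positions out without eating any characters.
With `match`, the pattern is implicitly anchored at the beginning.
The match spans [0:4] → 'mwkg'.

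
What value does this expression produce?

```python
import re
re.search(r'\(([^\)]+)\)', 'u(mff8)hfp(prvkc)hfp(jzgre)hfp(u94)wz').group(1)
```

'mff8'

The match spans [1:7] → '(mff8)'.
Captured: group 1 = 'mff8'.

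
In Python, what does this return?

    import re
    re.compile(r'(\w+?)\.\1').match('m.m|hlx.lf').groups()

('m',)

`\1` is not a pattern — it's the concrete string captured by group 1, re-applied verbatim.
`re.match` only tries the pattern at the start of the string.
The match spans [0:3] → 'm.m'.
Captured: group 1 = 'm'.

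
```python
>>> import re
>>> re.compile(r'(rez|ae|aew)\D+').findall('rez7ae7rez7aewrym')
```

['ae']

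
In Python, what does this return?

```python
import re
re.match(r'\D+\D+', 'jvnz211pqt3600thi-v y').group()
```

`re.match` won't scan ahead — the pattern has to work from the very first character.
The match spans [0:4] → 'jvnz'.

'jvnz'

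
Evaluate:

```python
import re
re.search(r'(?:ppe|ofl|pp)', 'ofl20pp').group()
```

'ofl'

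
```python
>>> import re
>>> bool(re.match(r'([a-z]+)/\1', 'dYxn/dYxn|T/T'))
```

False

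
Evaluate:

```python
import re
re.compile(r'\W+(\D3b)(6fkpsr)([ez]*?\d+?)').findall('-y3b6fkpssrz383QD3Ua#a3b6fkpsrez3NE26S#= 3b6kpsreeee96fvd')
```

[('a3b', '6fkpsr', 'ez3')]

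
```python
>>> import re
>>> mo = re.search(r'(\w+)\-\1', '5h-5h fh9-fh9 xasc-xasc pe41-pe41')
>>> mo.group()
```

A backreference is literal: `\1` must see the identical characters the first group matched.
`search` walks the string left to right and returns the first match it finds.
The match spans [0:5] → '5h-5h'.
Captured: group 1 = '5h'.

'5h-5h'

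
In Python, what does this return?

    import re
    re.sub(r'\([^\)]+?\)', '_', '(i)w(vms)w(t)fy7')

`sub` substitutes '_' at each match site.

'_w_w_fy7'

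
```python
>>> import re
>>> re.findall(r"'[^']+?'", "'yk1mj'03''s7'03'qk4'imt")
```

["'yk1mj'", "'s7'", "'qk4'"]

Scanning left to right: at [0:7] → "'yk1mj'"; at [10:14] → "'s7'"; at [16:21] → "'qk4'".
With no groups in the pattern, `findall` gives back each whole match — 3 here.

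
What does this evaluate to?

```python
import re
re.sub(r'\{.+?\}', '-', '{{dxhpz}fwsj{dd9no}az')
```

A `+?`/`*?`/`{m,n}?` starts at its minimum and grows only as far as needed for what follows to match.
Matches: at [0:8] → '{{dxhpz}'; at [12:19] → '{dd9no}'.
`sub` substitutes '-' at each match site.

'-fwsj-az'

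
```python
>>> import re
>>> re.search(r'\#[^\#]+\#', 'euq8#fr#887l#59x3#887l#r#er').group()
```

'#fr#'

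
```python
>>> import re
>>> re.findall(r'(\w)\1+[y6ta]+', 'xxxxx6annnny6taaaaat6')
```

['x', 'n']

`\1` is not a pattern — it's the concrete string captured by group 1, re-applied verbatim.
Matches: at [0:7] match 'xxxxx6a', group 1 = 'x'; at [7:21] match 'nnnny6taaaaat6', group 1 = 'n'.
One capturing group, so `findall` returns just the captured substring from each match — 2 in all.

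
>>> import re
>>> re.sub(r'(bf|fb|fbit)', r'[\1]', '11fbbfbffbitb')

Alternation tries branches left to right and keeps the first one that lets the overall match succeed at that position.
Each match is replaced using the text its own group 1 captured.

'11[fb][bf][bf][fb]itb'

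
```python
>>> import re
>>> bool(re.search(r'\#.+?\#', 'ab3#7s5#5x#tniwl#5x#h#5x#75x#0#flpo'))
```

True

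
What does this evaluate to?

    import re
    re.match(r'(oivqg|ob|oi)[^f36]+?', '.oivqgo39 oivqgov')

`match` is anchored at position 0; if the pattern doesn't fit there, it returns None.
Here the string doesn't start with a match, so the call returns None.

None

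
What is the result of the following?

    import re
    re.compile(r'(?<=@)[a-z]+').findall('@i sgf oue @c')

Lookahead/lookbehind check context without consuming it, so the matched span excludes the asserted characters.
Walking the string: at [1:2] → 'i'; at [12:13] → 'c'.
No capturing groups, so `findall` returns the 2 full match strings.

['i', 'c']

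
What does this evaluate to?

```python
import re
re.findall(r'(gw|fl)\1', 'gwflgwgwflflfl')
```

['gw', 'fl']

After group 1 captures some text, `\1` only succeeds where that same text appears again.
With a single group, `findall` returns only what that group captured — 2 items.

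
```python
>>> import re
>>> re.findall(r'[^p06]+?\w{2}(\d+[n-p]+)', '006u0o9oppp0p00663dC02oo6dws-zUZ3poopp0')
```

['9oppp', '02oo', '3poopp']

Pattern: one or more of any character except [p06] (lazy); then exactly 2 of a word character; then one or more of a digit, then one or more of a character in [n-p] (captured).
A `+?`/`*?`/`{m,n}?` starts at its minimum and grows only as far as needed for what follows to match.
Scanning left to right: at [3:11] match 'u0o9oppp', group 1 = '9oppp'; at [17:24] match '3dC02oo', group 1 = '02oo'; at [25:38] match 'dws-zUZ3poopp', group 1 = '3poopp'.
`findall` collects group 1 from each match (3 total).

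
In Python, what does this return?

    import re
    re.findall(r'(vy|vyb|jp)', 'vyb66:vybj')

['vy', 'vy']

Alternation isn't longest-match — the leftmost alternative that fits at this position is chosen.
Matches: at [0:2] match 'vy', group 1 = 'vy'; at [6:8] match 'vy', group 1 = 'vy'.
With a single group, `findall` returns only what that group captured — 2 items.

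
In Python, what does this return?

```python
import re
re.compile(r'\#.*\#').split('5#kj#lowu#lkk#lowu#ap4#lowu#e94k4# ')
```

['5', ' ']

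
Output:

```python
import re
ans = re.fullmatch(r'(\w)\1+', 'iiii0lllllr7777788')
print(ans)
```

None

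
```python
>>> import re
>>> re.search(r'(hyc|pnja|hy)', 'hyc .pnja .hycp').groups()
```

The regex engine tests alternatives in the order written; an earlier branch that matches wins even if a later one would match more.
`search` walks the string left to right and returns the first match it finds.
The match spans [0:3] → 'hyc'.
Captured: group 1 = 'hyc'.

('hyc',)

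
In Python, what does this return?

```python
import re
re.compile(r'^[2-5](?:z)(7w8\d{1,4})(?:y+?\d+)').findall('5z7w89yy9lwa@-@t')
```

This matches anchored at the start of the string; then a character in [2-5]; then a literal 'z' (non-capturing group); then the literal '7w8', then 1 to 4 of a digit (captured); then one or more of a literal 'y' (lazy), then one or more of a digit (non-capturing group).
Matches: at [0:9] match '5z7w89yy9', group 1 = '7w89'.
`findall` collects group 1 from the one match (1 total).

['7w89']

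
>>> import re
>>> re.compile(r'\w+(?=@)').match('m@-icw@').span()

The `(?=…)`/`(?<=…)` assertion just peeks at neighbouring text; it doesn't advance the match position.
`match` is anchored at position 0; if the pattern doesn't fit there, it returns None.
The match spans [0:1] → 'm'.

(0, 1)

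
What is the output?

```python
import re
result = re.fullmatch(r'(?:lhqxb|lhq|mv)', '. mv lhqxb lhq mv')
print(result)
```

None

`fullmatch` succeeds only if the pattern covers the string from start to end.
Here the pattern can't cover the whole string, so the call returns None.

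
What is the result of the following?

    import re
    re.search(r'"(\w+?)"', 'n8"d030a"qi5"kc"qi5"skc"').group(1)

'd030a'

`re.search` tries every starting position until one works.
The match spans [2:9] → '"d030a"'.
Captured: group 1 = 'd030a'.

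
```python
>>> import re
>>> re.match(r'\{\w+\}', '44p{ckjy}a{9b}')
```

`re.match` only tries the pattern at the start of the string.
Here position 0 doesn't satisfy it, so the call returns None.

None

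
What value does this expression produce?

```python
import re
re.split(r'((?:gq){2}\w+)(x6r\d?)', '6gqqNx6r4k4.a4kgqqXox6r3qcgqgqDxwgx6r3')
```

['6gqqNx6r4k4.a4kgqqXox6r3qc', 'gqgqDxwg', 'x6r3', '']

The pattern matches the literal 'gq' repeated 2 times, then one or more of a word character (captured); then the literal 'x6r', then optionally a digit (captured).
Matches to split on: at [26:38] → 'gqgqDxwgx6r3'.
`re.split` interleaves the captured-group text with the surrounding fragments.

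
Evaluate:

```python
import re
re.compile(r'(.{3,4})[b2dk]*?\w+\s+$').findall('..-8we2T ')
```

['..-8']

The pattern matches 3 to 4 of any character (captured); then zero or more of one of [b2dk] (lazy), then one or more of a word character; then one or more of whitespace; then anchored at the end.
Matches: at [0:9] match '..-8we2T ', group 1 = '..-8'.
With a single group, `findall` returns only what that group captured — 1 item.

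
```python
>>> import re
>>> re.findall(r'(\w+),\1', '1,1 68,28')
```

['1']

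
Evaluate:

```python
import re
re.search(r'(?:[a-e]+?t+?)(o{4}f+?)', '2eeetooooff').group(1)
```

'oooof'

The match spans [1:10] → 'eeetoooof'.
Captured: group 1 = 'oooof'.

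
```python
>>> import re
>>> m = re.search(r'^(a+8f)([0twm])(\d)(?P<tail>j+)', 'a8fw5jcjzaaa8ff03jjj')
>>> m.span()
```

(0, 6)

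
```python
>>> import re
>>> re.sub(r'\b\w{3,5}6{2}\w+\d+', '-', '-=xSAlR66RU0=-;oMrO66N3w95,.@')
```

'-=-=-;-,.@'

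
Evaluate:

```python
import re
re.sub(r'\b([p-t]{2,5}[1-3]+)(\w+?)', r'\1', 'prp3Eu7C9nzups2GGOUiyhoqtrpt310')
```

'prp3u7C9nzups2GGOUiyhoqtrpt310'

The pattern matches a word boundary (`\b`, zero-width); then 2 to 5 of a character in [p-t], then one or more of a character in [1-3] (captured); then one or more of a word character (lazy) (captured).
A non-greedy quantifier consumes as few characters as it can — just enough that the remainder of the pattern still matches from where it stops; whatever follows it matches normally.
Matches: at [0:5] → 'prp3E'.
`\1` in the replacement pulls in group 1's text for each match.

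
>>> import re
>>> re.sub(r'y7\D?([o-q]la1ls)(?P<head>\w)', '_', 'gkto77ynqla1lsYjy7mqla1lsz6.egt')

'gkto77ynqla1lsYj_6.egt'

`sub` substitutes '_' at each match site.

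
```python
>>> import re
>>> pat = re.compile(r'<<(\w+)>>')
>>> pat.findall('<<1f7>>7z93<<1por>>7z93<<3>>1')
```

['1f7', '1por', '3']

Walking the string: at [0:7] match '<<1f7>>', group 1 = '1f7'; at [11:19] match '<<1por>>', group 1 = '1por'; at [23:28] match '<<3>>', group 1 = '3'.
With a single group, `findall` returns only what that group captured — 3 items.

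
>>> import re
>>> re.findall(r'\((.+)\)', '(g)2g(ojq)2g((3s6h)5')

['g)2g(ojq)2g((3s6h']

Walking the string: at [0:19] match '(g)2g(ojq)2g((3s6h)', group 1 = 'g)2g(ojq)2g((3s6h'.
One capturing group, so `findall` returns just the captured substring from the one match — 1 in all.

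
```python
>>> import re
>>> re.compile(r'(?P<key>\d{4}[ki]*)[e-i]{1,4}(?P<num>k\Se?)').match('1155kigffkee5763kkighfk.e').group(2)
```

'kee'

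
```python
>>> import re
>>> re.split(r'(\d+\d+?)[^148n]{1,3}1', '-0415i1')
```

['-', '0415', '']

The pattern matches one or more of a digit, then one or more of a digit (lazy) (captured); then 1 to 3 of any character except [148n], then a literal '1'.
Matches to split on: at [1:7] → '0415i1'.
With a capturing group present, the delimiter's captured portion is kept in the result list.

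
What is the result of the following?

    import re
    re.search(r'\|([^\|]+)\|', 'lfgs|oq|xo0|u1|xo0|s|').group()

The match spans [4:8] → '|oq|'.

'|oq|'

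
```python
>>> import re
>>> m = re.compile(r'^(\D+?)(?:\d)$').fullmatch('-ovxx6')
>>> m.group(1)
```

The match spans [0:6] → '-ovxx6'.
Captured: group 1 = '-ovxx'.

'-ovxx'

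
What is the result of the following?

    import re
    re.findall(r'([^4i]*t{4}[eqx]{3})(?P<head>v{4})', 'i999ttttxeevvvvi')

Pattern: zero or more of any character except [4i], then exactly 4 of the literal 't', then exactly 3 of one of [eqx] (captured); then exactly 4 of a literal 'v' (captured as 'head').
Scanning left to right: at [1:15] match '999ttttxeevvvv', groups = ('999ttttxee', 'vvvv').
`findall` packs the 2 group values into a tuple for every match.

[('999ttttxee', 'vvvv')]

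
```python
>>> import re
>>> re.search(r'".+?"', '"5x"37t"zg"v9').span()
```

(0, 4)

A non-greedy quantifier consumes as few characters as it can — just enough that the remainder of the pattern still matches from where it stops; whatever follows it matches normally.
`search` walks the string left to right and returns the first match it finds.
The match spans [0:4] → '"5x"'.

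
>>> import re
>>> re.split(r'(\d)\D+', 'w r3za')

Because the pattern has a capturing group, `split` also inserts each captured text between the pieces.

['w r', '3', '']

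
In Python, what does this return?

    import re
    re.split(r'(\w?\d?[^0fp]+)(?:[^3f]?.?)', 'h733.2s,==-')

['', 'h733.2s,==-', '']

This matches optionally a word character, then optionally a digit, then one or more of any character except [0fp] (captured); then optionally any character except [3f], then optionally any character (non-capturing group).
Matches to split on: at [0:11] → 'h733.2s,==-'.
`re.split` interleaves the captured-group text with the surrounding fragments.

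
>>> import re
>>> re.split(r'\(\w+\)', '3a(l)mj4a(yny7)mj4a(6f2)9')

['3a', 'mj4a', 'mj4a', '9']

The string is cut at each match, leaving 4 pieces.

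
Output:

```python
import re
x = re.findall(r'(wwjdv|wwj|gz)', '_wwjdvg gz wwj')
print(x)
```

['wwjdv', 'gz', 'wwj']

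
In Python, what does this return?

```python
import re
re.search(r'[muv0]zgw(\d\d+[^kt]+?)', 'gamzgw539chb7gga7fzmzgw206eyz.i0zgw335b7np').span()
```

(2, 10)

This matches one of [muv0], then the literal 'zgw'; then a digit, then one or more of a digit, then one or more of any character except [kt] (lazy) (captured).
Because the quantifier is non-greedy, it stops expanding at the earliest point where the rest of the pattern can succeed.
`search` walks the string left to right and returns the first match it finds.
The match spans [2:10] → 'mzgw539c'.
Captured: group 1 = '539c'.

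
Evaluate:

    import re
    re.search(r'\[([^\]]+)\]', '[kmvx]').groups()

('kmvx',)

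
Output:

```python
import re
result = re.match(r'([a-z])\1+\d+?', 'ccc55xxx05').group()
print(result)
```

ccc5

The backreference `\1` re-matches whatever the first group consumed, character for character.
`re.match` only tries the pattern at the start of the string.
The match spans [0:4] → 'ccc5'.
Captured: group 1 = 'c'.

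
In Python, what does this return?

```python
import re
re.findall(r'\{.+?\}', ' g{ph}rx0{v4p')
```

['{ph}']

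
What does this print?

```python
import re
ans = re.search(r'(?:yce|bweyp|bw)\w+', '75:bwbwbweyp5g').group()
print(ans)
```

`search` walks the string left to right and returns the first match it finds.
The match spans [3:14] → 'bwbwbweyp5g'.

bwbwbweyp5g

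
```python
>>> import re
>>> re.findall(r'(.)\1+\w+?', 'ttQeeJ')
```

['t', 'e']

`\1` has to match the exact text group 1 already captured.
Scanning left to right: at [0:3] match 'ttQ', group 1 = 't'; at [3:6] match 'eeJ', group 1 = 'e'.
Because there's exactly one group, `findall` drops the full match and keeps group 1 from each hit.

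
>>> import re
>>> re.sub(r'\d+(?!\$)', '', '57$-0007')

`(?!…)`/`(?<!…)` only lets a position through if the neighbouring text does NOT match; no characters are consumed.
Every occurrence is swapped for ''.

'7$-'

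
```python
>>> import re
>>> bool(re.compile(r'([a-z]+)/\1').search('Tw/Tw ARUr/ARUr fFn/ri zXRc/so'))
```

`\1` is not a pattern — it's the concrete string captured by group 1, re-applied verbatim.
Here no position works, so the call returns None, and `bool(None)` is False.

False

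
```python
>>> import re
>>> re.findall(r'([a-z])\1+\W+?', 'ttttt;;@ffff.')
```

['t', 'f']

The backreference `\1` re-matches whatever the first group consumed, character for character.
One capturing group, so `findall` returns just the captured substring from each match — 2 in all.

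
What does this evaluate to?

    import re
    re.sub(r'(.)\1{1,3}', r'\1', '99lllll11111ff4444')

After group 1 captures some text, `\1` only succeeds where that same text appears again.
The replacement refers to a captured group, so each match is rewritten using its own captured text.

'9ll11f4'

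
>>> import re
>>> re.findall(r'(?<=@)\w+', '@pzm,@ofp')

['pzm', 'ofp']

The `(?=…)`/`(?<=…)` assertion just peeks at neighbouring text; it doesn't advance the match position.
Since nothing is captured, `findall` lists the 2 matched substrings directly.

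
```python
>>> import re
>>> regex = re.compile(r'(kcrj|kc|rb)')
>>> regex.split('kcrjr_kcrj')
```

Alternation isn't longest-match — the leftmost alternative that fits at this position is chosen.
Because the pattern has a capturing group, `split` also inserts each captured text between the pieces.

['', 'kcrj', 'r_', 'kcrj', '']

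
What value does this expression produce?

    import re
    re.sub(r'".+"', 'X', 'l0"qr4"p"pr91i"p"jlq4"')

Every occurrence is swapped for 'X'.

'l0X'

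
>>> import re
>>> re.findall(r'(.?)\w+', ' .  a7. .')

With a single group, `findall` returns only what that group captured — 1 item.

[' ']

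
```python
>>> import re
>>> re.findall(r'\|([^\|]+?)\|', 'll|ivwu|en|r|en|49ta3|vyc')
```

`findall` collects group 1 from each match (3 total).

['ivwu', 'r', '49ta3']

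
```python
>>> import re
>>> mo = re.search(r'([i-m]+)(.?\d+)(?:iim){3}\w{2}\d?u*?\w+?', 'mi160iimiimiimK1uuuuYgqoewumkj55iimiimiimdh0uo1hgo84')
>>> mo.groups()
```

The match spans [0:17] → 'mi160iimiimiimK1u'.
Captured: group 1 = 'mi', group 2 = '160'.

('mi', '160')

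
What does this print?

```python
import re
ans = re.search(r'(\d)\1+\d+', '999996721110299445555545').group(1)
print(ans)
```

9

The match spans [0:24] → '999996721110299445555545'.
Captured: group 1 = '9'.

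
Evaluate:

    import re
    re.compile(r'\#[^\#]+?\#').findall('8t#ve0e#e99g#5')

['#ve0e#']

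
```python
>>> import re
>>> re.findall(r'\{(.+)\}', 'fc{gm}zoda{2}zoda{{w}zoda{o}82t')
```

['gm}zoda{2}zoda{{w}zoda{o']

With a single group, `findall` returns only what that group captured — 1 item.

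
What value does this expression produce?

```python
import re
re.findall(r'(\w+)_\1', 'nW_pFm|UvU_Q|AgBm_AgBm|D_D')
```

The backreference `\1` re-matches whatever the first group consumed, character for character.
Matches: at [13:22] match 'AgBm_AgBm', group 1 = 'AgBm'; at [23:26] match 'D_D', group 1 = 'D'.
Because there's exactly one group, `findall` drops the full match and keeps group 1 from each hit.

['AgBm', 'D']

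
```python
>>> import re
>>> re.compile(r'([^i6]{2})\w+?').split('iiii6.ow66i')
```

A non-greedy quantifier consumes as few characters as it can — just enough that the remainder of the pattern still matches from where it stops; whatever follows it matches normally.
The group in the pattern means `split` returns the separators' captures alongside the pieces.

['iiii6', '.o', '66i']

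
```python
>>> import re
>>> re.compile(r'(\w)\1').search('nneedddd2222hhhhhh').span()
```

(0, 2)

`\1` has to match the exact text group 1 already captured.
`re.search` tries every starting position until one works.
The match spans [0:2] → 'nn'.
Captured: group 1 = 'n'.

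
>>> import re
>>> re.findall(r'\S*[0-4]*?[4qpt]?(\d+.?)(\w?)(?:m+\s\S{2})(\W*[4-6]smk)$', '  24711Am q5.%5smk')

[('1A', '', '.%5smk')]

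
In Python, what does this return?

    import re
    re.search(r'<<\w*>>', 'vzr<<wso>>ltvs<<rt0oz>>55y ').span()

(3, 10)

`re.search` tries every starting position until one works.
The match spans [3:10] → '<<wso>>'.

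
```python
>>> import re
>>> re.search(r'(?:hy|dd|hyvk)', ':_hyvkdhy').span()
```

(2, 4)

Branches in `(...|...)` are attempted left-to-right; the first branch that allows the whole pattern to succeed is taken.
`re.search` scans for the first position where the pattern succeeds.
The match spans [2:4] → 'hy'.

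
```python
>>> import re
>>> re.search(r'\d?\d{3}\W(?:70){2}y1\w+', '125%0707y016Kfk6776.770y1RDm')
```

None

This matches optionally a digit, then exactly 3 of a digit, then a non-word character; then the literal '70' repeated 2 times, then the literal 'y1', then one or more of a word character.
Here no position works, so the call returns None.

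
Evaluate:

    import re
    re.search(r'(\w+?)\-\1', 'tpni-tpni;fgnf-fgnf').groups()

('tpni',)

`\1` has to match the exact text group 1 already captured.
`re.search` scans for the first position where the pattern succeeds.
The match spans [0:9] → 'tpni-tpni'.
Captured: group 1 = 'tpni'.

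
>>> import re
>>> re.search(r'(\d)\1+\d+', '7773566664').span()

A backreference is literal: `\1` must see the identical characters the first group matched.
Unlike `match`, `search` isn't anchored — it looks for the pattern anywhere in the string.
The match spans [0:10] → '7773566664'.
Captured: group 1 = '7'.

(0, 10)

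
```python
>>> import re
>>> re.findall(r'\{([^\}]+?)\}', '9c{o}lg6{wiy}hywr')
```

['o', 'wiy']

Walking the string: at [2:5] match '{o}', group 1 = 'o'; at [8:13] match '{wiy}', group 1 = 'wiy'.
Because there's exactly one group, `findall` drops the full match and keeps group 1 from each hit.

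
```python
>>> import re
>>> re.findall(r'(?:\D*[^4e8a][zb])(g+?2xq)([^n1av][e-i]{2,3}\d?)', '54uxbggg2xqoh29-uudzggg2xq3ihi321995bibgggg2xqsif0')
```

[('ggg2xq', '3ihi3'), ('gggg2xq', 'sif0')]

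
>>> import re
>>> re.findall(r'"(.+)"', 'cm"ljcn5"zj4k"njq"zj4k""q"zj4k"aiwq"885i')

['ljcn5"zj4k"njq"zj4k""q"zj4k"aiwq']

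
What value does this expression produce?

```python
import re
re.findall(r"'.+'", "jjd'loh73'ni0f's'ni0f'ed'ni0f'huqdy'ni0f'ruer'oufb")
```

["'loh73'ni0f's'ni0f'ed'ni0f'huqdy'ni0f'ruer'"]

No capturing groups, so `findall` returns the 1 full match string.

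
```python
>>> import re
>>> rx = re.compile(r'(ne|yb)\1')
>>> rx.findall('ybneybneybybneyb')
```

The backreference `\1` re-matches whatever the first group consumed, character for character.
One capturing group, so `findall` returns just the captured substring from the one match — 1 in all.

['yb']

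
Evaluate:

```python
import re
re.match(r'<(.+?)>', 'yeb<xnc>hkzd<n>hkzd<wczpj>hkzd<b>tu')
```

`re.match` won't scan ahead — the pattern has to work from the very first character.
Here the string doesn't start with a match, so the call returns None.

None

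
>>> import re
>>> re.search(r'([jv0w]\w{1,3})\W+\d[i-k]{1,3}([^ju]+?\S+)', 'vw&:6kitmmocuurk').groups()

The match spans [0:16] → 'vw&:6kitmmocuurk'.
Captured: group 1 = 'vw', group 2 = 'tmmocuurk'.

('vw', 'tmmocuurk')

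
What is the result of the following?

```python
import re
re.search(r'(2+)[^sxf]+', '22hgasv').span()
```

The match spans [0:5] → '22hga'.

(0, 5)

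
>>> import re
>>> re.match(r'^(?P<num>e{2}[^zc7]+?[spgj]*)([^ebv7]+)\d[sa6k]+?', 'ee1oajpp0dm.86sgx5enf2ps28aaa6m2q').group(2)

'oajpp0dm.8'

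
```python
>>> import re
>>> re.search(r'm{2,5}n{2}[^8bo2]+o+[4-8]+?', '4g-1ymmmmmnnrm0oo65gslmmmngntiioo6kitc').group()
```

A `+?`/`*?`/`{m,n}?` starts at its minimum and grows only as far as needed for what follows to match.
The match spans [5:18] → 'mmmmmnnrm0oo6'.

'mmmmmnnrm0oo6'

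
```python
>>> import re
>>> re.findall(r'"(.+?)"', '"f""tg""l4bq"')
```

Lazy quantifiers expand one character at a time until the remainder of the pattern can match.
Walking the string: at [0:3] match '"f"', group 1 = 'f'; at [3:7] match '"tg"', group 1 = 'tg'; at [7:13] match '"l4bq"', group 1 = 'l4bq'.
One capturing group, so `findall` returns just the captured substring from each match — 3 in all.

['f', 'tg', 'l4bq']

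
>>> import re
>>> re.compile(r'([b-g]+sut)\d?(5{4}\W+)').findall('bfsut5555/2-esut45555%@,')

The pattern matches one or more of a character in [b-g], then the literal 'sut' (captured); then optionally a digit; then exactly 4 of the literal '5', then one or more of a non-word character (captured).
Matches: at [0:10] match 'bfsut5555/', groups = ('bfsut', '5555/'); at [12:24] match 'esut45555%@,', groups = ('esut', '5555%@,').
Multiple groups make `findall` return tuples — one 2-tuple for each match.

[('bfsut', '5555/'), ('esut', '5555%@,')]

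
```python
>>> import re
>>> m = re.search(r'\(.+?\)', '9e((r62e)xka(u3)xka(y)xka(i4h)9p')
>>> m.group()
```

'((r62e)'

`re.search` tries every starting position until one works.
The match spans [2:9] → '((r62e)'.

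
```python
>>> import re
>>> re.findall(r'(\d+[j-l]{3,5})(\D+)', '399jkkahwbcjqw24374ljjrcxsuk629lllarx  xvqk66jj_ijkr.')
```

This matches one or more of a digit, then 3 to 5 of a character in [j-l] (captured); then one or more of a non-digit (captured).
Matches: at [0:14] match '399jkkahwbcjqw', groups = ('399jkk', 'ahwbcjqw'); at [14:28] match '24374ljjrcxsuk', groups = ('24374ljj', 'rcxsuk'); at [28:43] match '629lllarx  xvqk', groups = ('629lll', 'arx  xvqk').
With 2 capturing groups, `findall` returns a 2-tuple per match.

[('399jkk', 'ahwbcjqw'), ('24374ljj', 'rcxsuk'), ('629lll', 'arx  xvqk')]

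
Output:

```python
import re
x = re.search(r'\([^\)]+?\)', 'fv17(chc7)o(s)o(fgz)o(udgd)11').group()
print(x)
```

(chc7)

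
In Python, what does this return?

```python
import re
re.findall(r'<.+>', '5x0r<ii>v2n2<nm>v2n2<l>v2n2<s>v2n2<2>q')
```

['<ii>v2n2<nm>v2n2<l>v2n2<s>v2n2<2>']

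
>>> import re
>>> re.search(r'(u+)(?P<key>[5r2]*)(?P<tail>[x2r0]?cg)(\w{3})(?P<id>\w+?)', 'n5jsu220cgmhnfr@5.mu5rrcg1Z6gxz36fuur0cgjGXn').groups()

The match spans [4:14] → 'u220cgmhnf'.
Captured: group 1 = 'u', group 2 = '22', group 3 = '0cg', group 4 = 'mhn', group 5 = 'f'.

('u', '22', '0cg', 'mhn', 'f')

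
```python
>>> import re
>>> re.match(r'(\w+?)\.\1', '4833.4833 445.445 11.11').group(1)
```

'4833'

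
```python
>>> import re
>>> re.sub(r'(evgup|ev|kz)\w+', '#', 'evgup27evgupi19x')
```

Matches: at [0:16] → 'evgup27evgupi19x'.
Each match is replaced by '#'.

'#'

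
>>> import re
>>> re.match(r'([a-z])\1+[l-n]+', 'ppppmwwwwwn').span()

(0, 5)

A backreference is literal: `\1` must see the identical characters the first group matched.
With `match`, the pattern is implicitly anchored at the beginning.
The match spans [0:5] → 'ppppm'.
Captured: group 1 = 'p'.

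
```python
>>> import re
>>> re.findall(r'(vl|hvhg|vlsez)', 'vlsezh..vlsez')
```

['vl', 'vl']

Alternation isn't longest-match — the leftmost alternative that fits at this position is chosen.
With a single group, `findall` returns only what that group captured — 2 items.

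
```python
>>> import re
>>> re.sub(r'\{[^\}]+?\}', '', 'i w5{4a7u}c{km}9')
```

'i w5c9'

Matches: at [4:10] → '{4a7u}'; at [11:15] → '{km}'.
Every occurrence is swapped for ''.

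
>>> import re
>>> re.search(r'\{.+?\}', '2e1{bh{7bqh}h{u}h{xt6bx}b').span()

(3, 12)

A non-greedy quantifier consumes as few characters as it can — just enough that the remainder of the pattern still matches from where it stops; whatever follows it matches normally.
Unlike `match`, `search` isn't anchored — it looks for the pattern anywhere in the string.
The match spans [3:12] → '{bh{7bqh}'.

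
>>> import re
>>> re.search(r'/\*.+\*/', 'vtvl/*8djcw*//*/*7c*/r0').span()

(4, 21)

`re.search` scans for the first position where the pattern succeeds.
The match spans [4:21] → '/*8djcw*//*/*7c*/'.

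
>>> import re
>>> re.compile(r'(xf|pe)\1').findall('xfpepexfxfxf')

['pe', 'xf']

`\1` has to match the exact text group 1 already captured.
Scanning left to right: at [2:6] match 'pepe', group 1 = 'pe'; at [6:10] match 'xfxf', group 1 = 'xf'.
Because there's exactly one group, `findall` drops the full match and keeps group 1 from each hit.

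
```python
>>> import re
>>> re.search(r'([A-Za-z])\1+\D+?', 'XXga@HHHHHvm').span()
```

`\1` has to match the exact text group 1 already captured.
The match spans [0:3] → 'XXg'.

(0, 3)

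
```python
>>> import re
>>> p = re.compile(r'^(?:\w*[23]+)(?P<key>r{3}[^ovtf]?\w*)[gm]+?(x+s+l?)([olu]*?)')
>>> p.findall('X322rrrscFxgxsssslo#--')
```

Pattern: anchored at the start of the string; then zero or more of a word character, then one or more of one of [23] (non-capturing group); then exactly 3 of a literal 'r', then optionally any character except [ovtf], then zero or more of a word character (captured as 'key'); then one or more of one of [gm] (lazy); then one or more of a literal 'x', then one or more of the literal 's', then optionally the literal 'l' (captured); then zero or more of one of [olu] (lazy) (captured).
Scanning left to right: at [0:18] match 'X322rrrscFxgxssssl', groups = ('rrrscFx', 'xssssl', '').
Multiple groups make `findall` return tuples — one 3-tuple for the one match.

[('rrrscFx', 'xssssl', '')]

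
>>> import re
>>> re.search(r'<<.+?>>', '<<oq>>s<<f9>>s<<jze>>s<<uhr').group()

'<<oq>>'

A non-greedy quantifier consumes as few characters as it can — just enough that the remainder of the pattern still matches from where it stops; whatever follows it matches normally.
`re.search` scans for the first position where the pattern succeeds.
The match spans [0:6] → '<<oq>>'.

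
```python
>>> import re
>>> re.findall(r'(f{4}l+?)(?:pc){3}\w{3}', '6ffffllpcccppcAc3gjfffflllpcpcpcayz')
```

['fffflll']

The pattern matches exactly 4 of the literal 'f', then one or more of the literal 'l' (lazy) (captured); then the literal 'pc' repeated 3 times, then exactly 3 of a word character.
Scanning left to right: at [19:35] match 'fffflllpcpcpcayz', group 1 = 'fffflll'.
Because there's exactly one group, `findall` drops the full match and keeps group 1 from the one hit.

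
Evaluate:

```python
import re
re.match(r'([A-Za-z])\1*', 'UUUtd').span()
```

(0, 3)

The backreference `\1` re-matches whatever the first group consumed, character for character.
With `match`, the pattern is implicitly anchored at the beginning.
The match spans [0:3] → 'UUU'.
Captured: group 1 = 'U'.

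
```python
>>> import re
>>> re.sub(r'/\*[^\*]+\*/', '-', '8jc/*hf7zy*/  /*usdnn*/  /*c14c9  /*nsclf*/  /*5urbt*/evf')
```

Matches: at [3:12] → '/*hf7zy*/'; at [14:23] → '/*usdnn*/'; at [34:43] → '/*nsclf*/'; at [45:54] → '/*5urbt*/'.
Every occurrence is swapped for '-'.

'8jc-  -  /*c14c9  -  -evf'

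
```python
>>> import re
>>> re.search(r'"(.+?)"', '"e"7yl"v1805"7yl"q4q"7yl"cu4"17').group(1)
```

'e'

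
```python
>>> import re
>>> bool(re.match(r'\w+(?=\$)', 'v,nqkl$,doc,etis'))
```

False

Lookahead/lookbehind check context without consuming it, so the matched span excludes the asserted characters.
With `match`, the pattern is implicitly anchored at the beginning.
Here the pattern fails at index 0, so the call returns None, and `bool(None)` is False.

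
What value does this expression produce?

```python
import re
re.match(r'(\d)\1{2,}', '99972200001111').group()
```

A backreference is literal: `\1` must see the identical characters the first group matched.
`match` is anchored at position 0; if the pattern doesn't fit there, it returns None.
The match spans [0:3] → '999'.
Captured: group 1 = '9'.

'999'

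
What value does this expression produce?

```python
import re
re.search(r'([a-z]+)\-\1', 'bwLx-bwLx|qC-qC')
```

The backreference `\1` re-matches whatever the first group consumed, character for character.
`re.search` scans for the first position where the pattern succeeds.
Here the pattern never matches, so the call returns None.

None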